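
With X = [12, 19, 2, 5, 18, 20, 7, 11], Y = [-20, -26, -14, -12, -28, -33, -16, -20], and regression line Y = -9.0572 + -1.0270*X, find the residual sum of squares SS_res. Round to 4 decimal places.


Compute predicted values, then residuals = yi - yhat_i.
Residuals: [1.3812, 2.5702, -2.8888, 2.1922, -0.4568, -3.4028, 0.2462, 0.3542].
SSres = sum(residual^2) = 33.6383.

33.6383


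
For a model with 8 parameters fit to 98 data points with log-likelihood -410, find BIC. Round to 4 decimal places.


Compute k*ln(n) = 8*ln(98) = 8*4.584967 = 36.679736.
Then -2*loglik = 820.
BIC = 36.679736 + 820 = 856.679736, which rounds to 856.6797.

856.6797


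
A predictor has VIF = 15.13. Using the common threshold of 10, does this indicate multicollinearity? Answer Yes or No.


Check: VIF = 15.13 vs threshold = 10.
Since 15.13 >= 10, the answer is Yes.

Yes


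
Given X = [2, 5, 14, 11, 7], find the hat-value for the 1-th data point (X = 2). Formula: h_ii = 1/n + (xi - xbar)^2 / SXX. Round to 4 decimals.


Compute xbar = 7.8000 with n = 5 observations.
SXX = 90.8000.
Leverage = 1/5 + (2 - 7.8000)^2/90.8000 = 0.5705.

0.5705


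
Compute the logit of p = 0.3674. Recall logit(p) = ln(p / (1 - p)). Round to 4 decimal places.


The odds are p/(1-p) = 0.3674 / 0.6326 = 0.5808.
logit(p) = ln(0.5808) = -0.5434.

-0.5434


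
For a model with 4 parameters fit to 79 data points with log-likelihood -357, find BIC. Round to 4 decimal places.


Compute k*ln(n) = 4*ln(79) = 4*4.369448 = 17.477792.
Then -2*loglik = 714.
BIC = 17.477792 + 714 = 731.477792, which rounds to 731.4778.

731.4778


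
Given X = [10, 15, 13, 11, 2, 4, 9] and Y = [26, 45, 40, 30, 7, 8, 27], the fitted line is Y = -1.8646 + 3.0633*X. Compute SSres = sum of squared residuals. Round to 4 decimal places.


Compute predicted values, then residuals = yi - yhat_i.
Residuals: [-2.7684, 0.9151, 2.0417, -1.8317, 2.7380, -2.3886, 1.2949].
SSres = sum(residual^2) = 30.9039.

30.9039


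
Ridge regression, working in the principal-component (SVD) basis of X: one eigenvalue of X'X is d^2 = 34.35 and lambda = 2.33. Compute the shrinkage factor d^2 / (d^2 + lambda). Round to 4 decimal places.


Denominator = d^2 + lambda = 34.35 + 2.33 = 36.6800.
Shrinkage = 34.35 / 36.6800 = 0.9365.

0.9365


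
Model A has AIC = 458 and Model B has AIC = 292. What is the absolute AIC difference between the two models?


|AIC_A - AIC_B| = |458 - 292| = 166.
Model B is preferred (lower AIC).

166


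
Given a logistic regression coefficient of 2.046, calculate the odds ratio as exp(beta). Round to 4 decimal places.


The odds ratio is computed as:
OR = e^(2.046) = 7.7369.

7.7369


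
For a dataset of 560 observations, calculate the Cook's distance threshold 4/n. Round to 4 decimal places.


Cook's distance cutoff = 4/n = 4/560.
= 0.0071.

0.0071


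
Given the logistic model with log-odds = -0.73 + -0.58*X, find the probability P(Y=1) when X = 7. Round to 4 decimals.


z = -0.73 + -0.58 * 7 = -4.7900.
Sigmoid: P = 1 / (1 + exp(4.7900)) = 0.0082.

0.0082


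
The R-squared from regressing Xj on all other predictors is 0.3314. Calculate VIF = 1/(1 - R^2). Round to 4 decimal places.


Denominator: 1 - 0.3314 = 0.6686.
VIF = 1 / 0.6686 = 1.4957.

1.4957


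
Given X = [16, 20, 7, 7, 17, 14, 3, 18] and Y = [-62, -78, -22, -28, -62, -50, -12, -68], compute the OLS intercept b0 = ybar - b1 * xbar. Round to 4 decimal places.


Compute b1 = -3.8508 from the OLS formula.
With xbar = 12.7500 and ybar = -47.7500, the intercept is:
b0 = -47.7500 - -3.8508 * 12.7500 = 1.3481.

1.3481


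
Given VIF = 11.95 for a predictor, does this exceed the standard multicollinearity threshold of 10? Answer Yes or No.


Compare VIF = 11.95 to the threshold of 10.
11.95 >= 10, so the answer is Yes.

Yes


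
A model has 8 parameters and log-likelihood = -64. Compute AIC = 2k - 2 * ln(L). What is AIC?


Compute:
2k = 2*8 = 16.
-2*loglik = -2*(-64) = 128.
AIC = 16 + 128 = 144.

144


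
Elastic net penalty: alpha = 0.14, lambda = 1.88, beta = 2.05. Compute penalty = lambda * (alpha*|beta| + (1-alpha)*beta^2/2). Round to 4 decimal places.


alpha * |beta| = 0.14 * 2.05 = 0.2870.
(1-alpha) * beta^2/2 = 0.86 * 4.2025/2 = 1.8071.
Total = 1.88 * (0.2870 + 1.8071) = 3.9369.

3.9369


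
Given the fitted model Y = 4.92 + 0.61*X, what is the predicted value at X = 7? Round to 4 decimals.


Predicted value:
Y = 4.92 + (0.61)(7) = 4.92 + 4.2700 = 9.1900.

9.1900


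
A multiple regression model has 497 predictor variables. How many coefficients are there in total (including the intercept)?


Including the intercept, the model has 497 predictor coefficients + 1 intercept.
Total = 498.

498


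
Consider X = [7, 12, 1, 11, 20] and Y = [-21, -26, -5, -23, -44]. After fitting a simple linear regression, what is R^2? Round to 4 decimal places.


The fitted line is Y = -3.7351 + -1.9671*X.
SSres = 20.9897, SStot = 774.8000.
R^2 = 1 - SSres/SStot = 0.9729.

0.9729


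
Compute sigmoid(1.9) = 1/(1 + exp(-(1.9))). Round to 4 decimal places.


First, exp(-1.9000) = 0.1496.
Then sigma(z) = 1/(1 + 0.1496) = 0.8699.

0.8699


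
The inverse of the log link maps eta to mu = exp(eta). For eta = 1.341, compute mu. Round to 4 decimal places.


Apply the inverse link:
mu = e^1.341 = 3.8229.

3.8229


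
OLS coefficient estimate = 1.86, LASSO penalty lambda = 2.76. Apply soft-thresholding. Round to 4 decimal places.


Absolute value: |1.86| = 1.86.
Compare to lambda = 2.76.
Since |beta| <= lambda, the coefficient is set to 0.

0.0000


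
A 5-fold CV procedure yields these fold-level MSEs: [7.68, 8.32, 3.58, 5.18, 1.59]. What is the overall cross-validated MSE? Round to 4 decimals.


Sum of fold MSEs = 26.3500.
Average = 26.3500 / 5 = 5.2700.

5.2700


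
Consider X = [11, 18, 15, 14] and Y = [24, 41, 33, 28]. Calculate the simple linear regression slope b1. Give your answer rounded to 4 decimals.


Calculate xbar = 14.5000, ybar = 31.5000.
S_xx = 25.0000, S_xy = 62.0000.
Using b1 = S_xy / S_xx = 62.0000 / 25.0000, we get b1 = 2.4800.

2.4800


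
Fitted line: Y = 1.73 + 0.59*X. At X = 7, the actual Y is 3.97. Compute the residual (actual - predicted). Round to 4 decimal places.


Fitted value at X = 7 is yhat = 1.73 + 0.59*7 = 5.8600.
Residual = 3.97 - 5.8600 = -1.8900.

-1.8900


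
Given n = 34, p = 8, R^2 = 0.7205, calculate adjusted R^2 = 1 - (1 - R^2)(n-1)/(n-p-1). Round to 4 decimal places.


Plug in: Adj R^2 = 1 - (1 - 0.7205) * 33/25.
= 1 - 0.2795 * 33/25
= 1 - 9.2235 / 25
= 1 - 0.3689 = 0.6311.

0.6311


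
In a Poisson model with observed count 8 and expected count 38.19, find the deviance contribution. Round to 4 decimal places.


First: ln(8/38.19) = -1.563132.
Then: 8 * -1.563132 = -12.505056.
y - mu = 8 - 38.19 = -30.19.
D = 2(-12.505056 - -30.19) = 35.369888, which rounds to 35.3699.

35.3699


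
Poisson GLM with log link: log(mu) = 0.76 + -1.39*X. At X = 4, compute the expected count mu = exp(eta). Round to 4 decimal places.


Linear predictor: eta = 0.76 + (-1.39)(4) = -4.8000.
Expected count: mu = exp(-4.8000) = 0.0082.

0.0082


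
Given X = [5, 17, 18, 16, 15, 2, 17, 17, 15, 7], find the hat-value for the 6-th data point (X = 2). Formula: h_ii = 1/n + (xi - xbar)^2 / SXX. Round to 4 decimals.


Compute xbar = 12.9000 with n = 10 observations.
SXX = 310.9000.
Leverage = 1/10 + (2 - 12.9000)^2/310.9000 = 0.4821.

0.4821


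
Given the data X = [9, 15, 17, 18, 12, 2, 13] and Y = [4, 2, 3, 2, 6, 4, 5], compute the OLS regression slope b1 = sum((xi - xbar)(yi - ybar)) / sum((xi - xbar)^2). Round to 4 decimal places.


Calculate xbar = 12.2857, ybar = 3.7143.
S_xx = 179.4286, S_xy = -21.4286.
Using b1 = S_xy / S_xx = -21.4286 / 179.4286, we get b1 = -0.1194.

-0.1194


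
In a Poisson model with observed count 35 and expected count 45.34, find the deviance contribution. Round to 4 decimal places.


First: ln(35/45.34) = -0.258842.
Then: 35 * -0.258842 = -9.059470.
y - mu = 35 - 45.34 = -10.34.
D = 2(-9.059470 - -10.34) = 2.561060, which rounds to 2.5611.

2.5611


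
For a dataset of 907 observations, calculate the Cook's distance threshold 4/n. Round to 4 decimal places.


Cook's distance cutoff = 4/n = 4/907.
= 0.0044.

0.0044


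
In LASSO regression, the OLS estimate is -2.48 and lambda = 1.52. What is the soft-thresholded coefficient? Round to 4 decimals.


Absolute value: |-2.48| = 2.48.
Compare to lambda = 1.52.
Since |beta| > lambda, coefficient = sign(beta)*(|beta| - lambda) = -0.9600.

-0.9600


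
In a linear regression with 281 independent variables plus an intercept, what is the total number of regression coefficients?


Including the intercept, the model has 281 predictor coefficients + 1 intercept.
Total = 282.

282


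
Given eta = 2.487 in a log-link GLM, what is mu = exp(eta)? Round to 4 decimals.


The inverse log link gives:
mu = exp(2.487) = 12.0251.

12.0251


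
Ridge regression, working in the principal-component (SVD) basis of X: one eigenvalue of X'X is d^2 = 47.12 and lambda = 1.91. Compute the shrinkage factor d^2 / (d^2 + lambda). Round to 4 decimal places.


Compute the denominator: 47.12 + 1.91 = 49.0300.
Shrinkage factor = 47.12 / 49.0300 = 0.9610.

0.9610


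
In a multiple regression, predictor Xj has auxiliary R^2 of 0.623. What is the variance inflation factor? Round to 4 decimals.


VIF = 1 / (1 - 0.623).
= 1 / 0.377 = 2.6525.

2.6525


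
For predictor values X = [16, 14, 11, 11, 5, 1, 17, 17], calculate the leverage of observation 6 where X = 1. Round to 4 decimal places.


Mean of X: xbar = 11.5000.
SXX = 240.0000.
For X = 1: h = 1/8 + (1 - 11.5000)^2/240.0000 = 0.5844.

0.5844


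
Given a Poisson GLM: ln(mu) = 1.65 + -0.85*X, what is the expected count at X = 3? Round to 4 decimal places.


eta = 1.65 + -0.85 * 3 = -0.9000.
mu = exp(-0.9000) = 0.4066.

0.4066


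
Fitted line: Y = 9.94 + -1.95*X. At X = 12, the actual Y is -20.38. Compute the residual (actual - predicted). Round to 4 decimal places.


Fitted value at X = 12 is yhat = 9.94 + -1.95*12 = -13.4600.
Residual = -20.38 - -13.4600 = -6.9200.

-6.9200


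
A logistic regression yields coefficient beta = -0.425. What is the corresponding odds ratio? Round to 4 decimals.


The odds ratio is computed as:
OR = e^(-0.425) = 0.6538.

0.6538


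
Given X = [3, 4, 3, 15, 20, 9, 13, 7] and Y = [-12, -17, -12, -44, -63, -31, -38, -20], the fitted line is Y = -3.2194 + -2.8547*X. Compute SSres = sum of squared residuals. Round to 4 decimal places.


Compute predicted values, then residuals = yi - yhat_i.
Residuals: [-0.2165, -2.3618, -0.2165, 2.0399, -2.6866, -2.0883, 2.3305, 3.2023].
SSres = sum(residual^2) = 37.0978.

37.0978


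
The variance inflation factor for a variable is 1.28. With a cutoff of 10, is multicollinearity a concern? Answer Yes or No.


Compare VIF = 1.28 to the threshold of 10.
1.28 < 10, so the answer is No.

No


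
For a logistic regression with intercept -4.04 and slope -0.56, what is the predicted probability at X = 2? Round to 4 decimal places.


Linear predictor: z = -4.04 + -0.56 * 2 = -5.1600.
P = 1/(1 + exp(5.1600)) = 1/(1 + 174.1645) = 0.0057.

0.0057


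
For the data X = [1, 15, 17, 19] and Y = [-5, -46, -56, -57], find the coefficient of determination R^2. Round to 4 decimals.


The fitted line is Y = -2.1300 + -2.9900*X.
SSres = 13.9800, SStot = 1802.0000.
R^2 = 1 - SSres/SStot = 0.9922.

0.9922


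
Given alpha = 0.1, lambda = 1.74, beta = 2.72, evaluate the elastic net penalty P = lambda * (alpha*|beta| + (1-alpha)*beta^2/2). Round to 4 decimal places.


Compute:
L1 = 0.1 * 2.72 = 0.2720.
L2 = 0.9 * 2.72^2 / 2 = 3.3293.
Penalty = 1.74 * (0.2720 + 3.3293) = 6.2662.

6.2662


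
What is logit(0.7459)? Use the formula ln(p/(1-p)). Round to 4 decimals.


1 - p = 0.2541.
p/(1-p) = 2.9355.
logit = ln(2.9355) = 1.0769.

1.0769


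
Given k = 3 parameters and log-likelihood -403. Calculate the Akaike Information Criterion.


AIC = 2k - 2*loglik = 2(3) - 2(-403).
= 6 + 806 = 812.

812


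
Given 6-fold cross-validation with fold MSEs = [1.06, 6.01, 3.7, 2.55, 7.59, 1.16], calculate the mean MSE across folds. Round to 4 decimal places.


Total MSE across folds = 22.0700.
CV-MSE = 22.0700/6 = 3.6783.

3.6783


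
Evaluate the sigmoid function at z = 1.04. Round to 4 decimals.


First, exp(-1.0400) = 0.3535.
Then sigma(z) = 1/(1 + 0.3535) = 0.7389.

0.7389


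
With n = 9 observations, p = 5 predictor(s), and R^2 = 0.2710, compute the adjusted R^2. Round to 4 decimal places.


Adjusted R^2 = 1 - (1 - R^2) * (n-1)/(n-p-1).
(1 - R^2) = 0.7290.
(n-1)/(n-p-1) = 8/3.
(1 - R^2) * (n-1) = 0.7290 * 8 = 5.8320.
Divide by (n-p-1): 5.8320 / 3 = 1.9440.
Adj R^2 = 1 - 1.9440 = -0.9440.

-0.9440


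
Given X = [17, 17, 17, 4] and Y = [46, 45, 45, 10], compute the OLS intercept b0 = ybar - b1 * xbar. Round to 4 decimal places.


The slope is b1 = 2.7179.
Sample means are xbar = 13.7500 and ybar = 36.5000.
Intercept: b0 = 36.5000 - (2.7179)(13.7500) = -0.8718.

-0.8718


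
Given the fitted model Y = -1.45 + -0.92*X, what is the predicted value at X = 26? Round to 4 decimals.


Plug X = 26 into Y = -1.45 + -0.92*X:
Y = -1.45 + -23.9200 = -25.3700.

-25.3700


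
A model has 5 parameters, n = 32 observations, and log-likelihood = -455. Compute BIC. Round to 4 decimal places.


ln(32) = 3.465736.
k * ln(n) = 5 * 3.465736 = 17.328680.
-2L = 910.
BIC = 17.328680 + 910 = 927.328680, which rounds to 927.3287.

927.3287


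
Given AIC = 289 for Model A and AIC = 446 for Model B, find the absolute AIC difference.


Compute |289 - 446| = 157.
Model A has the smaller AIC.

157


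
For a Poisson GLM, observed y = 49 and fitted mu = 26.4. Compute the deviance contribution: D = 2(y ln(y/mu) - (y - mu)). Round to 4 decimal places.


First: ln(49/26.4) = 0.618456.
Then: 49 * 0.618456 = 30.304344.
y - mu = 49 - 26.4 = 22.6.
D = 2(30.304344 - 22.6) = 15.408688, which rounds to 15.4087.

15.4087


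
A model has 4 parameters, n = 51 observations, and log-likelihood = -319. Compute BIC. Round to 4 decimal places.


ln(51) = 3.931826.
k * ln(n) = 4 * 3.931826 = 15.727304.
-2L = 638.
BIC = 15.727304 + 638 = 653.727304, which rounds to 653.7273.

653.7273


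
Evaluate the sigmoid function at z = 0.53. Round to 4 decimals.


Compute exp(-0.5300) = 0.5886.
Sigmoid = 1 / (1 + 0.5886) = 1 / 1.5886 = 0.6295.

0.6295


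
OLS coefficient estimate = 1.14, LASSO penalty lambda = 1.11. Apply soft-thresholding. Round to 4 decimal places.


|beta_OLS| = 1.14.
lambda = 1.11.
Since |beta| > lambda, coefficient = sign(beta)*(|beta| - lambda) = 0.0300.
Result = 0.0300.

0.0300


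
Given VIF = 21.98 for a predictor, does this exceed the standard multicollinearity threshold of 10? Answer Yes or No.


Check: VIF = 21.98 vs threshold = 10.
Since 21.98 >= 10, the answer is Yes.

Yes


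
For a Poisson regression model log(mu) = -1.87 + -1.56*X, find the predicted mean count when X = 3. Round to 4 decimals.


Compute eta = -1.87 + -1.56 * 3 = -6.5500.
Apply inverse link: mu = e^-6.5500 = 0.0014.

0.0014


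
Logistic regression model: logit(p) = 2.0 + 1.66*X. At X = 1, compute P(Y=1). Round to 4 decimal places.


Compute z = 2.0 + (1.66)(1) = 3.6600.
exp(-z) = 0.0257.
P = 1/(1 + 0.0257) = 0.9749.

0.9749


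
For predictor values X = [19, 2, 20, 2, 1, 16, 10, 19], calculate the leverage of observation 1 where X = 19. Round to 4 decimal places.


Mean of X: xbar = 11.1250.
SXX = 496.8750.
For X = 19: h = 1/8 + (19 - 11.1250)^2/496.8750 = 0.2498.

0.2498


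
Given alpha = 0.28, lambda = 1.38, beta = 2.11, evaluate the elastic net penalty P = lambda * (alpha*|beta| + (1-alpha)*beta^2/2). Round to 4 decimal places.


L1 component = 0.28 * |2.11| = 0.5908.
L2 component = 0.72 * 2.11^2 / 2 = 1.6028.
Penalty = 1.38 * (0.5908 + 1.6028) = 1.38 * 2.1936 = 3.0271.

3.0271


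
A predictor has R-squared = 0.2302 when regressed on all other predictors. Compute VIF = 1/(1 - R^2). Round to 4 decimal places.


Using VIF = 1/(1 - R^2_j):
1 - 0.2302 = 0.7698.
VIF = 1.2990.

1.2990


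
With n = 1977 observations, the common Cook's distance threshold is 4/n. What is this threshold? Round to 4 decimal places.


Using the rule of thumb:
Threshold = 4 / 1977 = 0.0020.

0.0020


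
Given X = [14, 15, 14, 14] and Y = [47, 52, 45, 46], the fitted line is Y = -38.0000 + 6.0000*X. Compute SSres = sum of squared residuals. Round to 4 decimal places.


For each point, residual = actual - predicted.
Residuals: [1.0000, 0.0000, -1.0000, 0.0000].
Sum of squared residuals = 2.0000.

2.0000


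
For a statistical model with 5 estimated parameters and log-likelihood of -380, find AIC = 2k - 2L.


AIC = 2k - 2*loglik = 2(5) - 2(-380).
= 10 + 760 = 770.

770


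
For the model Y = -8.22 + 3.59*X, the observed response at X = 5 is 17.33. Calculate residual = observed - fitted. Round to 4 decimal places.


Predicted = -8.22 + 3.59 * 5 = 9.7300.
Residual = 17.33 - 9.7300 = 7.6000.

7.6000


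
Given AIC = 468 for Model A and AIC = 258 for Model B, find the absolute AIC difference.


Absolute difference = |468 - 258| = 210.
The model with lower AIC (B) is preferred.

210


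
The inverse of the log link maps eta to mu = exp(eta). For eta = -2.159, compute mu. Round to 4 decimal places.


Apply the inverse link:
mu = e^-2.159 = 0.1154.

0.1154


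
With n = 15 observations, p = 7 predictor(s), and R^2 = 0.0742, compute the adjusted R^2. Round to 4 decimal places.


Using the formula:
(1 - 0.0742) = 0.9258.
Multiply by 14/7: 0.9258 * 14 = 12.9612, then 12.9612 / 7 = 1.8516.
Adj R^2 = 1 - 1.8516 = -0.8516.

-0.8516


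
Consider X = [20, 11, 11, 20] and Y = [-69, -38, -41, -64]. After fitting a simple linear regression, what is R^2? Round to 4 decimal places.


Fit the OLS line: b0 = -6.5000, b1 = -3.0000.
SSres = 17.0000.
SStot = 746.0000.
R^2 = 1 - 17.0000/746.0000 = 0.9772.

0.9772


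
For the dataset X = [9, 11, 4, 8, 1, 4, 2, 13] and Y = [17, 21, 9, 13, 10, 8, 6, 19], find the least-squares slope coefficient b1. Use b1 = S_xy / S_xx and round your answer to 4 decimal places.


First compute the means: xbar = 6.5000, ybar = 12.8750.
Then S_xx = sum((xi - xbar)^2) = 134.0000.
S_xy = sum((xi - xbar)(yi - ybar)) = 155.5000.
b1 = S_xy / S_xx = 155.5000 / 134.0000 = 1.1604.

1.1604


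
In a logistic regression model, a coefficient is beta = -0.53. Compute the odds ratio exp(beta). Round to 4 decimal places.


exp(-0.53) = 0.5886.
So the odds ratio is 0.5886.

0.5886


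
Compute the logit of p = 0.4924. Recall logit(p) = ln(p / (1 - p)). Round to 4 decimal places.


The odds are p/(1-p) = 0.4924 / 0.5076 = 0.9701.
logit(p) = ln(0.9701) = -0.0304.

-0.0304


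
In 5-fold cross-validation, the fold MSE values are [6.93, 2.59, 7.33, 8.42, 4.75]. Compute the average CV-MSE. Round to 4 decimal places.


Sum of fold MSEs = 30.0200.
Average = 30.0200 / 5 = 6.0040.

6.0040


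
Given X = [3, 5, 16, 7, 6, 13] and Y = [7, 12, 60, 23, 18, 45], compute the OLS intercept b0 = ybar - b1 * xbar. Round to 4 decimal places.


Compute b1 = 4.0838 from the OLS formula.
With xbar = 8.3333 and ybar = 27.5000, the intercept is:
b0 = 27.5000 - 4.0838 * 8.3333 = -6.5314.

-6.5314


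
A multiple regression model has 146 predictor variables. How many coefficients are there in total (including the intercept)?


Including the intercept, the model has 146 predictor coefficients + 1 intercept.
Total = 147.

147


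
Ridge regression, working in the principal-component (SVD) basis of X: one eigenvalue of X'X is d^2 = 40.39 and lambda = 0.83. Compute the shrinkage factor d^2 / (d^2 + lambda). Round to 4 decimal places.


d^2 + lambda = 40.39 + 0.83 = 41.2200.
Shrinkage factor = 40.39/41.2200 = 0.9799.

0.9799


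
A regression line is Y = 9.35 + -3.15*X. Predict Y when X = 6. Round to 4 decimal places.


Predicted value:
Y = 9.35 + (-3.15)(6) = 9.35 + -18.9000 = -9.5500.

-9.5500


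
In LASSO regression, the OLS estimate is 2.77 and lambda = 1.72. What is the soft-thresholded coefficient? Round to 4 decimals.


Check: |2.77| = 2.77 vs lambda = 1.72.
Since |beta| > lambda, coefficient = sign(beta)*(|beta| - lambda) = 1.0500.
Soft-thresholded coefficient = 1.0500.

1.0500


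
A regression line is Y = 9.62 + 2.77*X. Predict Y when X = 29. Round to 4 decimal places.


Predicted value:
Y = 9.62 + (2.77)(29) = 9.62 + 80.3300 = 89.9500.

89.9500


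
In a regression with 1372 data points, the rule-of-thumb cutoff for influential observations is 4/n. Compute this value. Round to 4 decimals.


The threshold is 4/n.
4/1372 = 0.0029.

0.0029


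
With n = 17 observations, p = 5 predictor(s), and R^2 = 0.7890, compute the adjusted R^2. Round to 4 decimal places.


Adjusted R^2 = 1 - (1 - R^2) * (n-1)/(n-p-1).
(1 - R^2) = 0.2110.
(n-1)/(n-p-1) = 16/11.
(1 - R^2) * (n-1) = 0.2110 * 16 = 3.3760.
Divide by (n-p-1): 3.3760 / 11 = 0.3069.
Adj R^2 = 1 - 0.3069 = 0.6931.

0.6931


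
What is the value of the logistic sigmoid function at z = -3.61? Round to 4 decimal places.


First, exp(3.6100) = 36.9661.
Then sigma(z) = 1/(1 + 36.9661) = 0.0263.

0.0263


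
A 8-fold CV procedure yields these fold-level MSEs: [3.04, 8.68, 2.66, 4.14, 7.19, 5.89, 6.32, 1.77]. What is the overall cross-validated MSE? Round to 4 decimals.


Total MSE across folds = 39.6900.
CV-MSE = 39.6900/8 = 4.9613.

4.9613


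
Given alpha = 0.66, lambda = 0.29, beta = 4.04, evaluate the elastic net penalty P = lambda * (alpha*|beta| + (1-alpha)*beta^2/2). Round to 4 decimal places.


alpha * |beta| = 0.66 * 4.04 = 2.6664.
(1-alpha) * beta^2/2 = 0.34 * 16.3216/2 = 2.7747.
Total = 0.29 * (2.6664 + 2.7747) = 1.5779.

1.5779


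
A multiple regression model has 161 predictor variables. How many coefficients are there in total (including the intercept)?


Total coefficients = number of predictors + 1 (for the intercept).
= 161 + 1 = 162.

162


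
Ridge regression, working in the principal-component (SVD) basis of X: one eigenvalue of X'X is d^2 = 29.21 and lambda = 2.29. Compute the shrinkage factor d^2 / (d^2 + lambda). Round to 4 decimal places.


d^2 + lambda = 29.21 + 2.29 = 31.5000.
Shrinkage factor = 29.21/31.5000 = 0.9273.

0.9273


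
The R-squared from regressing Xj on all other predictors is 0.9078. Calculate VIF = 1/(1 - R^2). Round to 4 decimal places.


Using VIF = 1/(1 - R^2_j):
1 - 0.9078 = 0.0922.
VIF = 10.8460.

10.8460


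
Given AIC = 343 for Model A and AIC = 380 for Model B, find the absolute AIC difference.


Compute |343 - 380| = 37.
Model A has the smaller AIC.

37


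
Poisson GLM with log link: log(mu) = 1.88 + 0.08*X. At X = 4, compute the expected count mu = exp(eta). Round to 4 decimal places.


eta = 1.88 + 0.08 * 4 = 2.2000.
mu = exp(2.2000) = 9.0250.

9.0250


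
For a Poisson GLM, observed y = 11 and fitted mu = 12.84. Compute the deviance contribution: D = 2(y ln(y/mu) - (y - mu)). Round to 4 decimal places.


First: ln(11/12.84) = -0.154670.
Then: 11 * -0.154670 = -1.701370.
y - mu = 11 - 12.84 = -1.84.
D = 2(-1.701370 - -1.84) = 0.277260, which rounds to 0.2773.

0.2773


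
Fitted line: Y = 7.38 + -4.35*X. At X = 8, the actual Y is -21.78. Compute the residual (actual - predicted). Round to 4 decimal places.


Compute yhat = 7.38 + (-4.35)(8) = -27.4200.
Residual = actual - predicted = -21.78 - -27.4200 = 5.6400.

5.6400


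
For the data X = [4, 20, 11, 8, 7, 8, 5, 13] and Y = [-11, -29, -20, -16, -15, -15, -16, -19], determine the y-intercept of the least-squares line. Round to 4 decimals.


Compute b1 = -0.9919 from the OLS formula.
With xbar = 9.5000 and ybar = -17.6250, the intercept is:
b0 = -17.6250 - -0.9919 * 9.5000 = -8.2016.

-8.2016


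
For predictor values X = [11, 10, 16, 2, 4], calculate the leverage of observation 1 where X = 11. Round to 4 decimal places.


Compute xbar = 8.6000 with n = 5 observations.
SXX = 127.2000.
Leverage = 1/5 + (11 - 8.6000)^2/127.2000 = 0.2453.

0.2453


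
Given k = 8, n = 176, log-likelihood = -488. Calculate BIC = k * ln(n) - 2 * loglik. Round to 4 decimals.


k * ln(n) = 8 * ln(176) = 8 * 5.170484 = 41.363872.
-2 * loglik = -2 * (-488) = 976.
BIC = 41.363872 + 976 = 1017.363872, which rounds to 1017.3639.

1017.3639


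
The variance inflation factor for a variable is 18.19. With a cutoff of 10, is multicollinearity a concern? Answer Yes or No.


Compare VIF = 18.19 to the threshold of 10.
18.19 >= 10, so the answer is Yes.

Yes


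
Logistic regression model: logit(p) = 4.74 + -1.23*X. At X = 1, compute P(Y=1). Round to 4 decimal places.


Linear predictor: z = 4.74 + -1.23 * 1 = 3.5100.
P = 1/(1 + exp(-3.5100)) = 1/(1 + 0.0299) = 0.9710.

0.9710


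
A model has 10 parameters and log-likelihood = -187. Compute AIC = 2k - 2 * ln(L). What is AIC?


Compute:
2k = 2*10 = 20.
-2*loglik = -2*(-187) = 374.
AIC = 20 + 374 = 394.

394


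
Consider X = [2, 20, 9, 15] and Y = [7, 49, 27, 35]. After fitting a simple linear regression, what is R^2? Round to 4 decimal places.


Fit the OLS line: b0 = 3.7680, b1 = 2.2376.
SSres = 16.7845.
SStot = 923.0000.
R^2 = 1 - 16.7845/923.0000 = 0.9818.

0.9818


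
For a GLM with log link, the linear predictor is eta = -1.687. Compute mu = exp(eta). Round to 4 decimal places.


Apply the inverse link:
mu = e^-1.687 = 0.1851.

0.1851


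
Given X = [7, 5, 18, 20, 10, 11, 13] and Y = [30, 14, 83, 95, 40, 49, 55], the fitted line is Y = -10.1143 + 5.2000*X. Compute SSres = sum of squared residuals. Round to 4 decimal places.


Compute predicted values, then residuals = yi - yhat_i.
Residuals: [3.7143, -1.8857, -0.4857, 1.1143, -1.8857, 1.9143, -2.4857].
SSres = sum(residual^2) = 32.2286.

32.2286


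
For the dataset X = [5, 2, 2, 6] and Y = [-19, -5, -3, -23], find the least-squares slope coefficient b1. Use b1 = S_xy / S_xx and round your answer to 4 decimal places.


Calculate xbar = 3.7500, ybar = -12.5000.
S_xx = 12.7500, S_xy = -61.5000.
Using b1 = S_xy / S_xx = -61.5000 / 12.7500, we get b1 = -4.8235.

-4.8235


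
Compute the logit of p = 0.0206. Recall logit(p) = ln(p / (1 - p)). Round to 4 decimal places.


1 - p = 0.9794.
p/(1-p) = 0.0210.
logit = ln(0.0210) = -3.8616.

-3.8616


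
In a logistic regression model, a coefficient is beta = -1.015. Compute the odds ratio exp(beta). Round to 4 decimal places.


exp(-1.015) = 0.3624.
So the odds ratio is 0.3624.

0.3624


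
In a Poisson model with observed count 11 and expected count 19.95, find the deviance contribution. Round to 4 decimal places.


First: ln(11/19.95) = -0.595334.
Then: 11 * -0.595334 = -6.548674.
y - mu = 11 - 19.95 = -8.95.
D = 2(-6.548674 - -8.95) = 4.802652, which rounds to 4.8027.

4.8027


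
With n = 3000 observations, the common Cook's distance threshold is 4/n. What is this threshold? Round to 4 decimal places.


Cook's distance cutoff = 4/n = 4/3000.
= 0.0013.

0.0013


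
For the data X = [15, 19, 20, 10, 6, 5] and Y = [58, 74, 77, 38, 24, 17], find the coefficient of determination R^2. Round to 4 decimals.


After computing the OLS fit (b0=-1.2243, b1=3.9379):
SSres = 5.1933, SStot = 3254.0000.
R^2 = 1 - 5.1933/3254.0000 = 0.9984.

0.9984


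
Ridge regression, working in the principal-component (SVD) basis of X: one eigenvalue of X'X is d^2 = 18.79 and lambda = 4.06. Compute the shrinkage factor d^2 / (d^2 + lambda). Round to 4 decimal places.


Compute the denominator: 18.79 + 4.06 = 22.8500.
Shrinkage factor = 18.79 / 22.8500 = 0.8223.

0.8223


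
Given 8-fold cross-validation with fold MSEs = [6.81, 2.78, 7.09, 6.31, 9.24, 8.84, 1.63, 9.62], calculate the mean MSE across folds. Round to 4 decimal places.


Total MSE across folds = 52.3200.
CV-MSE = 52.3200/8 = 6.5400.

6.5400


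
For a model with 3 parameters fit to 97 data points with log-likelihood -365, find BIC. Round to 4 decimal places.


ln(97) = 4.574711.
k * ln(n) = 3 * 4.574711 = 13.724133.
-2L = 730.
BIC = 13.724133 + 730 = 743.724133, which rounds to 743.7241.

743.7241


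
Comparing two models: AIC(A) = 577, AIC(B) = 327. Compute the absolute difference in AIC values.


Compute |577 - 327| = 250.
Model B has the smaller AIC.

250


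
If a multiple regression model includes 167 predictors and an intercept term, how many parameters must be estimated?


Total coefficients = number of predictors + 1 (for the intercept).
= 167 + 1 = 168.

168


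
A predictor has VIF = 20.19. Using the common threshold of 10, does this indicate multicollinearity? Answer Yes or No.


Check: VIF = 20.19 vs threshold = 10.
Since 20.19 >= 10, the answer is Yes.

Yes


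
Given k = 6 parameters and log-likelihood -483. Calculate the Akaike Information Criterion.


Compute:
2k = 2*6 = 12.
-2*loglik = -2*(-483) = 966.
AIC = 12 + 966 = 978.

978


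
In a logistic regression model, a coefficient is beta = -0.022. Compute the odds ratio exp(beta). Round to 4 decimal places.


exp(-0.022) = 0.9782.
So the odds ratio is 0.9782.

0.9782


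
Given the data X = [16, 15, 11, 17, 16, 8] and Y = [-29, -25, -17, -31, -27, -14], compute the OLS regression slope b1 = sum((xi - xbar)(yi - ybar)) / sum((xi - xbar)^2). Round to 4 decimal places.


The sample means are xbar = 13.8333 and ybar = -23.8333.
Compute S_xx = 62.8333 and S_xy = -118.8333.
Slope b1 = S_xy / S_xx = -118.8333 / 62.8333 = -1.8912.

-1.8912


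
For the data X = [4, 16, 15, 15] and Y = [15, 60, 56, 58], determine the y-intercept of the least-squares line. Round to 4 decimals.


Compute b1 = 3.7887 from the OLS formula.
With xbar = 12.5000 and ybar = 47.2500, the intercept is:
b0 = 47.2500 - 3.7887 * 12.5000 = -0.1082.

-0.1082


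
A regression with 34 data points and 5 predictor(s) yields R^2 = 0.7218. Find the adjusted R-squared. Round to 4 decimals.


Plug in: Adj R^2 = 1 - (1 - 0.7218) * 33/28.
= 1 - 0.2782 * 33/28
= 1 - 9.1806 / 28
= 1 - 0.3279 = 0.6721.

0.6721


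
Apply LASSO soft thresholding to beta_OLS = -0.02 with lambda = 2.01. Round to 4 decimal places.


Absolute value: |-0.02| = 0.02.
Compare to lambda = 2.01.
Since |beta| <= lambda, the coefficient is set to 0.

0.0000


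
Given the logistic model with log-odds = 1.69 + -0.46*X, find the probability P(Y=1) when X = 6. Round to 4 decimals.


Compute z = 1.69 + (-0.46)(6) = -1.0700.
exp(-z) = 2.9154.
P = 1/(1 + 2.9154) = 0.2554.

0.2554


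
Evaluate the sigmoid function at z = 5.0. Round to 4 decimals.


Compute exp(-5.0000) = 0.0067.
Sigmoid = 1 / (1 + 0.0067) = 1 / 1.0067 = 0.9933.

0.9933


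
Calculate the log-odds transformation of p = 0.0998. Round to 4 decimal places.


1 - p = 0.9002.
p/(1-p) = 0.1109.
logit = ln(0.1109) = -2.1994.

-2.1994


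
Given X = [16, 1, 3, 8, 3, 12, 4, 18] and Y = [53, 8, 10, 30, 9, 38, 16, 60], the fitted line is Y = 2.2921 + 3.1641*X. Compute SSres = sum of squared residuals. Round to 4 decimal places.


Predicted values from Y = 2.2921 + 3.1641*X.
Residuals: [0.0823, 2.5438, -1.7844, 2.3951, -2.7844, -2.2613, 1.0515, 0.7541].
SSres = 29.9390.

29.9390


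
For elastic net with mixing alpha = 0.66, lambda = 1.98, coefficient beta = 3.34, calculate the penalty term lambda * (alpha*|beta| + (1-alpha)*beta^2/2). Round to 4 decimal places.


L1 component = 0.66 * |3.34| = 2.2044.
L2 component = 0.34 * 3.34^2 / 2 = 1.8965.
Penalty = 1.98 * (2.2044 + 1.8965) = 1.98 * 4.1009 = 8.1197.

8.1197


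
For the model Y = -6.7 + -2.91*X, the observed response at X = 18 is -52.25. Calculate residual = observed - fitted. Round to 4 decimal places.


Predicted = -6.7 + -2.91 * 18 = -59.0800.
Residual = -52.25 - -59.0800 = 6.8300.

6.8300


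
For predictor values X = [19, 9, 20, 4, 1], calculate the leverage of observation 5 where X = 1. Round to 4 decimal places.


n = 5, xbar = 10.6000.
SXX = sum((xi - xbar)^2) = 297.2000.
h = 1/5 + (1 - 10.6000)^2 / 297.2000 = 0.5101.

0.5101


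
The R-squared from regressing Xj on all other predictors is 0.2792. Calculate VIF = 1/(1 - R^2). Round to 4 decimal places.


Using VIF = 1/(1 - R^2_j):
1 - 0.2792 = 0.7208.
VIF = 1.3873.

1.3873


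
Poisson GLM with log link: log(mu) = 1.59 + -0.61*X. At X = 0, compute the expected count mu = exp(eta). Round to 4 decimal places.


eta = 1.59 + -0.61 * 0 = 1.5900.
mu = exp(1.5900) = 4.9037.

4.9037


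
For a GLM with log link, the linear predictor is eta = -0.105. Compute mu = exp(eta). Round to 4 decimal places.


The inverse log link gives:
mu = exp(-0.105) = 0.9003.

0.9003


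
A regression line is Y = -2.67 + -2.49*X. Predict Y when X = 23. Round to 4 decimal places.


Plug X = 23 into Y = -2.67 + -2.49*X:
Y = -2.67 + -57.2700 = -59.9400.

-59.9400


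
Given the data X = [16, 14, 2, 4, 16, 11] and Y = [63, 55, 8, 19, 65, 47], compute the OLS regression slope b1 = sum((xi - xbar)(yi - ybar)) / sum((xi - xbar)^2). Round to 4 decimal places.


Calculate xbar = 10.5000, ybar = 42.8333.
S_xx = 187.5000, S_xy = 728.5000.
Using b1 = S_xy / S_xx = 728.5000 / 187.5000, we get b1 = 3.8853.

3.8853


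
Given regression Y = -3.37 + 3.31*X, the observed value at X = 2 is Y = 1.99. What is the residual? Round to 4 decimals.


Compute yhat = -3.37 + (3.31)(2) = 3.2500.
Residual = actual - predicted = 1.99 - 3.2500 = -1.2600.

-1.2600


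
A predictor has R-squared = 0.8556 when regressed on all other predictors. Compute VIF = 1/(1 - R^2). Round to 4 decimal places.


VIF = 1 / (1 - 0.8556).
= 1 / 0.1444 = 6.9252.

6.9252


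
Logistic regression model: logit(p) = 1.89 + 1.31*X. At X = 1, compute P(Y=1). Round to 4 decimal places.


z = 1.89 + 1.31 * 1 = 3.2000.
Sigmoid: P = 1 / (1 + exp(-3.2000)) = 0.9608.

0.9608


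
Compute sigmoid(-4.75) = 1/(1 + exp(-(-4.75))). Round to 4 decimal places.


exp(4.7500) = 115.5843.
1 + exp(-z) = 116.5843.
sigmoid = 1/116.5843 = 0.0086.

0.0086


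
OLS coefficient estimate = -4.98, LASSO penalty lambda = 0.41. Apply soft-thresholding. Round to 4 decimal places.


Absolute value: |-4.98| = 4.98.
Compare to lambda = 0.41.
Since |beta| > lambda, coefficient = sign(beta)*(|beta| - lambda) = -4.5700.

-4.5700


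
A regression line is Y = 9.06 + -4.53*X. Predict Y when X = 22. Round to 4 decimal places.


Substitute X = 22 into the equation:
Y = 9.06 + -4.53 * 22 = 9.06 + -99.6600 = -90.6000.

-90.6000


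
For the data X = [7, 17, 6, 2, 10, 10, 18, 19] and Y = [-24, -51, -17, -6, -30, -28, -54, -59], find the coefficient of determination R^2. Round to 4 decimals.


Fit the OLS line: b0 = 0.1883, b1 = -3.0394.
SSres = 17.0765.
SStot = 2537.8750.
R^2 = 1 - 17.0765/2537.8750 = 0.9933.

0.9933


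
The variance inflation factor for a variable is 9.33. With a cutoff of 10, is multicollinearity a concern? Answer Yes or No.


The threshold is 10.
VIF = 9.33 is < 10.
Multicollinearity indication: No.

No


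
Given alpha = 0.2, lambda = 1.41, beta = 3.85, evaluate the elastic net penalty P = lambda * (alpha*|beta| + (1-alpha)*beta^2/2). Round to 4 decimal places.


alpha * |beta| = 0.2 * 3.85 = 0.7700.
(1-alpha) * beta^2/2 = 0.8 * 14.8225/2 = 5.9290.
Total = 1.41 * (0.7700 + 5.9290) = 9.4456.

9.4456


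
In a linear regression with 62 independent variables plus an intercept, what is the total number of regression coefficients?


Each predictor gets one coefficient, plus one intercept.
Total parameters = 62 + 1 = 63.

63


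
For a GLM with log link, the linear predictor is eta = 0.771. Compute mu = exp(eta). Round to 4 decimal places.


The inverse log link gives:
mu = exp(0.771) = 2.1619.

2.1619


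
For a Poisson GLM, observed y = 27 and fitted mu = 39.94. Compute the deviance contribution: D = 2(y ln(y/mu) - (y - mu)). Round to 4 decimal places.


Compute y*ln(y/mu) = 27*ln(27/39.94) = 27*-0.391541 = -10.571607.
y - mu = -12.94.
D = 2*(-10.571607 - (-12.94)) = 4.736786, which rounds to 4.7368.

4.7368


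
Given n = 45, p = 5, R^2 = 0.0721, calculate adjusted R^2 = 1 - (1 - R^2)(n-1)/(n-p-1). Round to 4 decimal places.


Adjusted R^2 = 1 - (1 - R^2) * (n-1)/(n-p-1).
(1 - R^2) = 0.9279.
(n-1)/(n-p-1) = 44/39.
(1 - R^2) * (n-1) = 0.9279 * 44 = 40.8276.
Divide by (n-p-1): 40.8276 / 39 = 1.0469.
Adj R^2 = 1 - 1.0469 = -0.0469.

-0.0469


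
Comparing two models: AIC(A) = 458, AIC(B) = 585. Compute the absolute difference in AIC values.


Compute |458 - 585| = 127.
Model A has the smaller AIC.

127


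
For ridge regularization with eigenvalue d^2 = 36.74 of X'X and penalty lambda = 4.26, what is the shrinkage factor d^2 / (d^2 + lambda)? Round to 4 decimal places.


Denominator = d^2 + lambda = 36.74 + 4.26 = 41.0000.
Shrinkage = 36.74 / 41.0000 = 0.8961.

0.8961


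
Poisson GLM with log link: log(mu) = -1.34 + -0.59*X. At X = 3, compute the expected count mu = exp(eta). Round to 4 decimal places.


Compute eta = -1.34 + -0.59 * 3 = -3.1100.
Apply inverse link: mu = e^-3.1100 = 0.0446.

0.0446


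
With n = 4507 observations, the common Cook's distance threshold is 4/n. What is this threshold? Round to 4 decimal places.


Using the rule of thumb:
Threshold = 4 / 4507 = 0.0009.

0.0009


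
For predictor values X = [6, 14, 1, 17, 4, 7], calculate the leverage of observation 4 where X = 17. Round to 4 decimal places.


Mean of X: xbar = 8.1667.
SXX = 186.8333.
For X = 17: h = 1/6 + (17 - 8.1667)^2/186.8333 = 0.5843.

0.5843


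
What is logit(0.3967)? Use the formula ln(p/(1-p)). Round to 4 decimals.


1 - p = 0.6033.
p/(1-p) = 0.6576.
logit = ln(0.6576) = -0.4192.

-0.4192


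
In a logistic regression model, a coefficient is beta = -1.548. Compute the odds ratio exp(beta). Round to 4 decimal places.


exp(-1.548) = 0.2127.
So the odds ratio is 0.2127.

0.2127


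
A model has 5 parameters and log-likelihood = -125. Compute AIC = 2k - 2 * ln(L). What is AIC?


Compute:
2k = 2*5 = 10.
-2*loglik = -2*(-125) = 250.
AIC = 10 + 250 = 260.

260


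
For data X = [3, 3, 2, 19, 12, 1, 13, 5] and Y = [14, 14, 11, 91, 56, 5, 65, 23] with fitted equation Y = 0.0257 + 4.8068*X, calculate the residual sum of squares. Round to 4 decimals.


Compute predicted values, then residuals = yi - yhat_i.
Residuals: [-0.4461, -0.4461, 1.3607, -0.3549, -1.7073, 0.1675, 2.4859, -1.0597].
SSres = sum(residual^2) = 12.6211.

12.6211


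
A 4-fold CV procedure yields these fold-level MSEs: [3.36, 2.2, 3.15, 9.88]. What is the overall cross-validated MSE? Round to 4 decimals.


Sum of fold MSEs = 18.5900.
Average = 18.5900 / 4 = 4.6475.

4.6475


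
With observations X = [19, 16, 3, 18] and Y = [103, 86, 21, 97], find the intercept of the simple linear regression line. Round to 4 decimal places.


Compute b1 = 5.0843 from the OLS formula.
With xbar = 14.0000 and ybar = 76.7500, the intercept is:
b0 = 76.7500 - 5.0843 * 14.0000 = 5.5693.

5.5693


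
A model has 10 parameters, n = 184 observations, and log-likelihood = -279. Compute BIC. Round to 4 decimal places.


k * ln(n) = 10 * ln(184) = 10 * 5.214936 = 52.149360.
-2 * loglik = -2 * (-279) = 558.
BIC = 52.149360 + 558 = 610.149360, which rounds to 610.1494.

610.1494


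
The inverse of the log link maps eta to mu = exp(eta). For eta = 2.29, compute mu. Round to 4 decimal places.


The inverse log link gives:
mu = exp(2.29) = 9.8749.

9.8749


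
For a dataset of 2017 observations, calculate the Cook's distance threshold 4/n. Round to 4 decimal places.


The threshold is 4/n.
4/2017 = 0.0020.

0.0020
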